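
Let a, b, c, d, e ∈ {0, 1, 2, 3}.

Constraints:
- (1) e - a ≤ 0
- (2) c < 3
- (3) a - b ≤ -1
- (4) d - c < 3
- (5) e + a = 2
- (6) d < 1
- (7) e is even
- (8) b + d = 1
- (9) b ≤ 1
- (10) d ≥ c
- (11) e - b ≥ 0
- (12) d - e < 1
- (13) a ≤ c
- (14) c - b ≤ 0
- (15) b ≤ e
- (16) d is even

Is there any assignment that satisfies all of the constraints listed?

Unsatisfiable

Constraints 1, 3, and 11 give a − e ≥ 0, e − b ≥ 0, b − a ≥ 1.
Adding all 3 inequalities: the left sides telescope to 0, and the right sides sum to 0 + 0 + 1 = 1. So 0 ≥ 1, which is false.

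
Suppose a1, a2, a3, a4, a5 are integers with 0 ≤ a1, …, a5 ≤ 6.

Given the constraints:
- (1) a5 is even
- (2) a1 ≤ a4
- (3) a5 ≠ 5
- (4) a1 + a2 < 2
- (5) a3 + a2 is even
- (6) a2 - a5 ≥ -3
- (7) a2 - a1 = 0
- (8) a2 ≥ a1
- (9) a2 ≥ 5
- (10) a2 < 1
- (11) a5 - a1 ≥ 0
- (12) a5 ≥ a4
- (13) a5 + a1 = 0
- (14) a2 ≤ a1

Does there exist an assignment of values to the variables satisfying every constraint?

Unsatisfiable

From constraint 9: a2 ≥ 5. From constraint 10: a2 ≤ 0. But 0 < 5, so no value of a2 works.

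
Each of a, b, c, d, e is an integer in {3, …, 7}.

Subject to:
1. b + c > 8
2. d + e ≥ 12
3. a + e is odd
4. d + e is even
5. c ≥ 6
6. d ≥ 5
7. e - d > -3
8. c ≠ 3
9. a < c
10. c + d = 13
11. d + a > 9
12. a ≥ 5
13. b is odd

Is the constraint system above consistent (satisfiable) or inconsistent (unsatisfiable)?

Take a = 5, b = 3, c = 7, d = 6, e = 6. Then constraint 1: b + c = 10; constraint 2: d + e = 12; constraint 7: e - d = 0, and every other listed constraint is also met.

Satisfiable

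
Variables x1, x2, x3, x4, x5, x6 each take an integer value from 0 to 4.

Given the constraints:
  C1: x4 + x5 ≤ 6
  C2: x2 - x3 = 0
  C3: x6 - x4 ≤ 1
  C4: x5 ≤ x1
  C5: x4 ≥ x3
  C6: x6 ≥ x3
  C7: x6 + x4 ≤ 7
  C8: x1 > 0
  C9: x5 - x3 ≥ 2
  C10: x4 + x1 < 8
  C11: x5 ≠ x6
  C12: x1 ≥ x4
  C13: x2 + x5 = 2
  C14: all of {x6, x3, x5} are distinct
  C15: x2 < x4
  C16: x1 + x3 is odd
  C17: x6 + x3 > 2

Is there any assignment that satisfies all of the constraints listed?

Setting (x1, x2, x3, x4, x5, x6) = (3, 0, 0, 3, 2, 3) satisfies everything: constraint 1: x4 + x5 = 5; constraint 2: x2 - x3 = 0, and the others follow.

Satisfiable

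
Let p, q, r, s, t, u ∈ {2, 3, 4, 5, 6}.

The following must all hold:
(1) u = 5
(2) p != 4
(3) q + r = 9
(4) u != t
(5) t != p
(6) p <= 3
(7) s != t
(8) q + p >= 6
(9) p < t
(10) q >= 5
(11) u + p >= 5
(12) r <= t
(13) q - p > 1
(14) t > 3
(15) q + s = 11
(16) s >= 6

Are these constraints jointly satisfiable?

Satisfiable

The assignment p = 2, q = 5, r = 4, s = 6, t = 4, u = 5 works:
  constraint 3 holds since q + r = 9.
  constraint 8 holds since q + p = 7.
The rest check out directly.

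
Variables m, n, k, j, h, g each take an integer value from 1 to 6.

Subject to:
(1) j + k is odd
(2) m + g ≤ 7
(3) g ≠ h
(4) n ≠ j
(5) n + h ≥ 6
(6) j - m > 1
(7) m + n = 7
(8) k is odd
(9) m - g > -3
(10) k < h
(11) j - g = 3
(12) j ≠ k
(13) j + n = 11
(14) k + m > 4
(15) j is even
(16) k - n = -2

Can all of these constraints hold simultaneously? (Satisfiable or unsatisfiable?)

Satisfiable

One satisfying assignment is m = 2, n = 5, k = 3, j = 6, h = 4, g = 3.
For the less obvious constraints — constraint 2: m + g = 5; constraint 5: n + h = 9 — and the others hold by inspection.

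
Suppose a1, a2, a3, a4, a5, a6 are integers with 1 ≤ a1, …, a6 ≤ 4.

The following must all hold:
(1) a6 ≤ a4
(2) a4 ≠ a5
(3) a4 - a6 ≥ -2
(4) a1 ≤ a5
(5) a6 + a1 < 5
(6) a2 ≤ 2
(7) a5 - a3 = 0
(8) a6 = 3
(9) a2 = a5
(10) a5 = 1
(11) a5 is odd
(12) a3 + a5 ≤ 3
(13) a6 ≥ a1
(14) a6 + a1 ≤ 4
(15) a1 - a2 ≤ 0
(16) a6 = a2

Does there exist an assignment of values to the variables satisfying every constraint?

Unsatisfiable

Constraint 8 fixes a6 = 3 and constraint 10 fixes a5 = 1. Constraints 9 and 16 give a6 = a2 = a5, so a6 = a5. But 3 ≠ 1 — contradiction.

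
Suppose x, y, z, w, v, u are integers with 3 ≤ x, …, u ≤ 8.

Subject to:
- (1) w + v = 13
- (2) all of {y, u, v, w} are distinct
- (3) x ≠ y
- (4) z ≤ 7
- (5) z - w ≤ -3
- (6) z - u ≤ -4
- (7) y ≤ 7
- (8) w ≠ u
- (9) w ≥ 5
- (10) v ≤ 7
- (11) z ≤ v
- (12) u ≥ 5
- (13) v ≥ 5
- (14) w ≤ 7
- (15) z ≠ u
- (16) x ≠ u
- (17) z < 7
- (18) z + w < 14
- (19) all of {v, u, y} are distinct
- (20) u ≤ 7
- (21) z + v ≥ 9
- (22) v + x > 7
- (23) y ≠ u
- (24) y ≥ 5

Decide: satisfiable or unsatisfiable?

Unsatisfiable

Constraints 7, 9, 10, 12, 13, 14, 20, and 24 confine each of y, u, v, w to the 3 values {5, …, 7}.
Constraint 2 requires all 4 of them to be distinct, but only 3 values are available — impossible by the pigeonhole principle.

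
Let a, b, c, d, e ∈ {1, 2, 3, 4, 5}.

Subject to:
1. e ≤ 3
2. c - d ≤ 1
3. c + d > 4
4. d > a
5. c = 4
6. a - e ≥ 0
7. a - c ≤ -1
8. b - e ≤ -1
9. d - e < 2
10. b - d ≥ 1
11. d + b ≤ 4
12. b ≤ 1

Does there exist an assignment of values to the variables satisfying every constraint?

Unsatisfiable

Constraints 2, 6, 7, 8, and 10 give b − d ≥ 1, d − c ≥ -1, c − a ≥ 1, a − e ≥ 0, e − b ≥ 1.
Adding all 5 inequalities: the left sides telescope to 0, and the right sides sum to 1 + (-1) + 1 + 0 + 1 = 2. So 0 ≥ 2, which is false.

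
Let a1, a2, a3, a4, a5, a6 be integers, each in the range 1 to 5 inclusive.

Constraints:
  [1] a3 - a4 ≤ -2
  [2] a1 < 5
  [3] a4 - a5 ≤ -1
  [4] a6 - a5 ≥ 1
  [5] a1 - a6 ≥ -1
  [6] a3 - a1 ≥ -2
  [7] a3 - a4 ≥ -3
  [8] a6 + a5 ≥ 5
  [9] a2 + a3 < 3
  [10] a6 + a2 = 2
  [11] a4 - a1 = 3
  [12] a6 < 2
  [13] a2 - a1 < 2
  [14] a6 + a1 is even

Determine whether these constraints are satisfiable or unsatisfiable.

Unsatisfiable

Constraints 1, 3, 4, 5, and 6 give a5 − a4 ≥ 1, a4 − a3 ≥ 2, a3 − a1 ≥ -2, a1 − a6 ≥ -1, a6 − a5 ≥ 1.
Adding all 5 inequalities: the left sides telescope to 0, and the right sides sum to 1 + 2 + (-2) + (-1) + 1 = 1. So 0 ≥ 1, which is false.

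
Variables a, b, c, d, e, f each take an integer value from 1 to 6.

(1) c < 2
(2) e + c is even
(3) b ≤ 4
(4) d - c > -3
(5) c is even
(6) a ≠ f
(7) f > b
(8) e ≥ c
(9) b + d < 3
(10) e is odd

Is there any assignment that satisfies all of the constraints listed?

Constraint 10 makes e odd and constraint 5 makes c even, so e + c must be odd. Constraint 2 says e + c is even — contradiction.

Unsatisfiable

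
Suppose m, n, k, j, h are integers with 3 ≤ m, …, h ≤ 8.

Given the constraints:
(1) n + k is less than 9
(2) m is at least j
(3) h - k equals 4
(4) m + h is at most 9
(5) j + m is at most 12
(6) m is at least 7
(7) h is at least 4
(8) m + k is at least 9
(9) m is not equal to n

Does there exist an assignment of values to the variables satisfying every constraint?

Unsatisfiable

From constraint 6: m ≥ 7. From constraint 7: h ≥ 4. Hence m + h ≥ 11. But constraint 4 requires m + h ≤ 9, and 9 < 11. Contradiction.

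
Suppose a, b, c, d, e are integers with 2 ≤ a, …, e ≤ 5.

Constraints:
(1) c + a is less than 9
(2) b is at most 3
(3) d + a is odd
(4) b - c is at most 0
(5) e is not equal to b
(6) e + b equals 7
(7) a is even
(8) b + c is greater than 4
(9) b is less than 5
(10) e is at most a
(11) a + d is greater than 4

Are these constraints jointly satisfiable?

One satisfying assignment is a = 4, b = 3, c = 4, d = 3, e = 4.
For the less obvious constraints — constraint 1: c + a = 8; constraint 4: b - c = -1 — and the others hold by inspection.

Satisfiable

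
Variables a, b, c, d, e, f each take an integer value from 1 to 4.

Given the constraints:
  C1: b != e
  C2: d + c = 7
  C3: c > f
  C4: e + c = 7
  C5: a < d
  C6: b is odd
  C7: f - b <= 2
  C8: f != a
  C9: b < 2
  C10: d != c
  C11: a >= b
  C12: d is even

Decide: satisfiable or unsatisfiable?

One satisfying assignment is a = 3, b = 1, c = 3, d = 4, e = 4, f = 2.
For the less obvious constraints — constraint 2: d + c = 7; constraint 4: e + c = 7 — and the others hold by inspection.

Satisfiable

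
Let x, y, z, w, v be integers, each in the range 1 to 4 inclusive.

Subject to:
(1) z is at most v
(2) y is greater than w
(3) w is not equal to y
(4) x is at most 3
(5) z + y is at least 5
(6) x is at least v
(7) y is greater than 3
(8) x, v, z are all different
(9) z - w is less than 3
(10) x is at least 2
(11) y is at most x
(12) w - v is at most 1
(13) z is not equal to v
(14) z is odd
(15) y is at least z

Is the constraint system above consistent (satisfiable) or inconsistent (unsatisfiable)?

Unsatisfiable

From constraint 7: y ≥ 4. From constraints 4 and 11: y ≤ x and x ≤ 3, so y ≤ 3. But 3 < 4, so no value of y works.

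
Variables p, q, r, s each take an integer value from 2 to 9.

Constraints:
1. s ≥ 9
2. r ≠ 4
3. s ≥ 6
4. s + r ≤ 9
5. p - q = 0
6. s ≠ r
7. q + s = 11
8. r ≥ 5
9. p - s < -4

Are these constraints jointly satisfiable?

From constraint 3: s ≥ 6. From constraint 8: r ≥ 5. Hence s + r ≥ 11. But constraint 4 requires s + r ≤ 9, and 9 < 11. Contradiction.

Unsatisfiable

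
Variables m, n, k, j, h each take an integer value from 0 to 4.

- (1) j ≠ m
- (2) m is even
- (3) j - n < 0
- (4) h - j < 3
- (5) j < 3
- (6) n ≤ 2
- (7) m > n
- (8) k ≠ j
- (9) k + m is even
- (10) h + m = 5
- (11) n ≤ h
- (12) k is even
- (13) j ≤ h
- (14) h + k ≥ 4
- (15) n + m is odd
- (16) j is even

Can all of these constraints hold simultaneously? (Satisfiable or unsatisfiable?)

Satisfiable

Take m = 4, n = 1, k = 4, j = 0, h = 1. Then constraint 3: j - n = -1; constraint 4: h - j = 1, and every other listed constraint is also met.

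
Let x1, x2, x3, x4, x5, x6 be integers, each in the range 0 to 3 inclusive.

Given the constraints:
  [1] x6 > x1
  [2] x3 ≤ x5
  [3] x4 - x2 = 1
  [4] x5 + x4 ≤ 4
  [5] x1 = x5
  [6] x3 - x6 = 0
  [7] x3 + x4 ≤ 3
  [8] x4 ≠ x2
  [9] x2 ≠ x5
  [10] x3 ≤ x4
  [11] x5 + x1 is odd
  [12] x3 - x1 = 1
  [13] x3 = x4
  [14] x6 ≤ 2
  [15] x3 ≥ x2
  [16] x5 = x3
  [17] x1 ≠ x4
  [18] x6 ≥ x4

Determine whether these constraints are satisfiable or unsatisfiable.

From constraints 5, 13, and 16, x1 = x5 = x3 = x4, so x1 = x4. But constraint 17 says x1 ≠ x4. Contradiction.

Unsatisfiable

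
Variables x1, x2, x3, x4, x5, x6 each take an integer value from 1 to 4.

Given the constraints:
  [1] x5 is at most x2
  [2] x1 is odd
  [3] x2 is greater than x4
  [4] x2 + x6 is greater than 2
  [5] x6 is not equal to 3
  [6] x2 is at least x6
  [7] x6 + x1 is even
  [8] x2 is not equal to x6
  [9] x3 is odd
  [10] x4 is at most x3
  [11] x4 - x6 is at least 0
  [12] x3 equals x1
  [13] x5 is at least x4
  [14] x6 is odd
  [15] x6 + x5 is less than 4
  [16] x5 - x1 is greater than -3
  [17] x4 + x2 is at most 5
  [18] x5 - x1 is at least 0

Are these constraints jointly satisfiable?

Take x1 = 1, x2 = 3, x3 = 1, x4 = 1, x5 = 1, x6 = 1. Then constraint 4: x2 + x6 = 4; constraint 11: x4 - x6 = 0, and every other listed constraint is also met.

Satisfiable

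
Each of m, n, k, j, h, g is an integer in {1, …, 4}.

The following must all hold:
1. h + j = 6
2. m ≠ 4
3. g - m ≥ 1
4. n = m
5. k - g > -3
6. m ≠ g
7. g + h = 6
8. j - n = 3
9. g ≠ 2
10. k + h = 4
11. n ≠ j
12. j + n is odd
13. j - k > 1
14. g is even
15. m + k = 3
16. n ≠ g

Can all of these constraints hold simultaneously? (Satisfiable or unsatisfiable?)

Satisfiable

Setting (m, n, k, j, h, g) = (1, 1, 2, 4, 2, 4) satisfies everything: constraint 1: h + j = 6; constraint 3: g - m = 3, and the others follow.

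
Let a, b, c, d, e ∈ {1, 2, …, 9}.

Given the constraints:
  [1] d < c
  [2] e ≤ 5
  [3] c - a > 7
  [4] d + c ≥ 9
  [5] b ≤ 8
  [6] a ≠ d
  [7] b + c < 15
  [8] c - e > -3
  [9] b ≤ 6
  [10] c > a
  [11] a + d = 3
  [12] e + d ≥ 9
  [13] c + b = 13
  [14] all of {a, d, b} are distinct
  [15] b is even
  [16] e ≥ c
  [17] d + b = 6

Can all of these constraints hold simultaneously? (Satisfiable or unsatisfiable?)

From constraints 2 and 16: c ≤ e ≤ 5. From constraint 9: b ≤ 6. Hence c + b ≤ 11. But constraint 13 requires c + b = 13, and 13 > 11. Contradiction.

Unsatisfiable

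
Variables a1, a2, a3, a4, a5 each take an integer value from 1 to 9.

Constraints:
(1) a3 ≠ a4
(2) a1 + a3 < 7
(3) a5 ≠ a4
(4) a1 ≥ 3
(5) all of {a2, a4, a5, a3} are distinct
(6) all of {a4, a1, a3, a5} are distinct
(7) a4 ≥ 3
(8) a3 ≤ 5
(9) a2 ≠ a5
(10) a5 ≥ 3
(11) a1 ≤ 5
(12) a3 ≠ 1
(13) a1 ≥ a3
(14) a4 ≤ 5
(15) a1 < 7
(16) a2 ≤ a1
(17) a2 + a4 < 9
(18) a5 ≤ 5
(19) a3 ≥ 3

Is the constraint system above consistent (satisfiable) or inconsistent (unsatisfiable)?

Constraints 4, 7, 8, 10, 11, 14, 18, and 19 confine each of a4, a1, a3, a5 to the 3 values {3, …, 5}.
Constraint 6 requires all 4 of them to be distinct, but only 3 values are available — impossible by the pigeonhole principle.

Unsatisfiable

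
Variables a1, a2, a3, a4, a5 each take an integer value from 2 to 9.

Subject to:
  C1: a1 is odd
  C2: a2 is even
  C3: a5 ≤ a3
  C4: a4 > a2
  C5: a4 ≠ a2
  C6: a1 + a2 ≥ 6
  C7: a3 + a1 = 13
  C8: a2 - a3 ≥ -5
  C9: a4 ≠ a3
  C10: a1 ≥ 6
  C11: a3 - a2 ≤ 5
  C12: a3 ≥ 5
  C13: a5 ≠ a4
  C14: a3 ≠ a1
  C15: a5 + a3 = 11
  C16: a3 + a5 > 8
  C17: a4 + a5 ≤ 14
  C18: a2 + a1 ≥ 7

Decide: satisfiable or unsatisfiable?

Satisfiable

Take a1 = 7, a2 = 2, a3 = 6, a4 = 7, a5 = 5. Then constraint 6: a1 + a2 = 9; constraint 7: a3 + a1 = 13; constraint 8: a2 - a3 = -4, and every other listed constraint is also met.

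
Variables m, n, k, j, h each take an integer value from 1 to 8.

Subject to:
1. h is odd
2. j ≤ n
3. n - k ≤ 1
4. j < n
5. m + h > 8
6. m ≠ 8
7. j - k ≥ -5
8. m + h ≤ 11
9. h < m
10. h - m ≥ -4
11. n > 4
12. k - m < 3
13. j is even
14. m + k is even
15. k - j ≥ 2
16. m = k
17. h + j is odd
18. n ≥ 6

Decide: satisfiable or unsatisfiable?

Satisfiable

The assignment m = 6, n = 7, k = 6, j = 4, h = 3 works:
  constraint 3 holds since n - k = 1.
  constraint 5 holds since m + h = 9.
The rest check out directly.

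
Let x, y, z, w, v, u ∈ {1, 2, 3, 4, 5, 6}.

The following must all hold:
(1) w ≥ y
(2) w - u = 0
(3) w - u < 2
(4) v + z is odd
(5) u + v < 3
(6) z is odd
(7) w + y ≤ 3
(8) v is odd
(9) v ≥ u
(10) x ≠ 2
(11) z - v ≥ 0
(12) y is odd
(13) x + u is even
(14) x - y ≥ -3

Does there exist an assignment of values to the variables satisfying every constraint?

Constraint 8 makes v odd and constraint 6 makes z odd, so v + z must be even. Constraint 4 says v + z is odd — contradiction.

Unsatisfiable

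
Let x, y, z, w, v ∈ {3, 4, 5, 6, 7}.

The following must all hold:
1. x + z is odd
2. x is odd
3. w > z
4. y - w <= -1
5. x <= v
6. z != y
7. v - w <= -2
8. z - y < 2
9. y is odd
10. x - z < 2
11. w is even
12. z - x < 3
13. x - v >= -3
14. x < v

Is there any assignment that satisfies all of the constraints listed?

Satisfiable

The assignment x = 3, y = 5, z = 4, w = 6, v = 4 works:
  constraint 4 holds since y - w = -1.
  constraint 7 holds since v - w = -2.
The rest check out directly.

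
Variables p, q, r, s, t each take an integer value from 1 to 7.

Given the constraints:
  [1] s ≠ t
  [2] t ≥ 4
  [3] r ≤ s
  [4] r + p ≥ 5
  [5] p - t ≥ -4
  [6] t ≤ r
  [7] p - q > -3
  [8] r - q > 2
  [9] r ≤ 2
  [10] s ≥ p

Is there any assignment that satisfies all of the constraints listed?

Unsatisfiable

From constraints 2 and 6: r ≥ t and t ≥ 4, so r ≥ 4. From constraint 9: r ≤ 2. But 2 < 4, so no value of r works.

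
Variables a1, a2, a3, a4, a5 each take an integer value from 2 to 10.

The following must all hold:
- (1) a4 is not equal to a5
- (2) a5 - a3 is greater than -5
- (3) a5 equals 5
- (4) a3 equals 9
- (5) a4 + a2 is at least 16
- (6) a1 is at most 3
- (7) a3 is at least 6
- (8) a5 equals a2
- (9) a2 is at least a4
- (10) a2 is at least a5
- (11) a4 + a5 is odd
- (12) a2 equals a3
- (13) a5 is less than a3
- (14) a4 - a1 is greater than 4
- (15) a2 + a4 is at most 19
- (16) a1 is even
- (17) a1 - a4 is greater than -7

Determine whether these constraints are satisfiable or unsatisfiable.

Unsatisfiable

Constraint 3 fixes a5 = 5 and constraint 4 fixes a3 = 9. Constraints 8 and 12 give a5 = a2 = a3, so a5 = a3. But 5 ≠ 9 — contradiction.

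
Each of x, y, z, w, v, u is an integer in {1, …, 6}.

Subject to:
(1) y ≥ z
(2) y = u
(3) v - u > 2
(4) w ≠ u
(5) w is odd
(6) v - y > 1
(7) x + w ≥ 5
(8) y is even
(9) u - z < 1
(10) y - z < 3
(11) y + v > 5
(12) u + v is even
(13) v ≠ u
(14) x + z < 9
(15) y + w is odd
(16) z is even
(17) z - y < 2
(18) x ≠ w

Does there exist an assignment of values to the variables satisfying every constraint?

Satisfiable

Take x = 5, y = 2, z = 2, w = 3, v = 6, u = 2. Then constraint 3: v - u = 4; constraint 6: v - y = 4, and every other listed constraint is also met.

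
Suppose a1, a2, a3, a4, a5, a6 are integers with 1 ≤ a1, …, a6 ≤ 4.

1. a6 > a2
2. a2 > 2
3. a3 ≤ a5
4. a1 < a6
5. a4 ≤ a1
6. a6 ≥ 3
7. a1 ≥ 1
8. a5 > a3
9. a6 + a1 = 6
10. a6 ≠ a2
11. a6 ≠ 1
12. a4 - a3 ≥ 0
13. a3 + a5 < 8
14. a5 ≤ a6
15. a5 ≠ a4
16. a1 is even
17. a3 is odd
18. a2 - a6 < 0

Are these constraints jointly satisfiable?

Take a1 = 2, a2 = 3, a3 = 1, a4 = 2, a5 = 4, a6 = 4. Then constraint 9: a6 + a1 = 6; constraint 12: a4 - a3 = 1; constraint 13: a3 + a5 = 5, and every other listed constraint is also met.

Satisfiable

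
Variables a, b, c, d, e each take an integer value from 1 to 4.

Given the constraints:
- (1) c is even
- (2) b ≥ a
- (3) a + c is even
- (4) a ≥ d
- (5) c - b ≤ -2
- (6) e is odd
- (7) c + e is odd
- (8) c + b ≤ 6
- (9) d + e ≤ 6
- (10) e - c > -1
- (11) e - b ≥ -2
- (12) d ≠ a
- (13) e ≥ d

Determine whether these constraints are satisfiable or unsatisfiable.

Satisfiable

Take a = 4, b = 4, c = 2, d = 3, e = 3. Then constraint 5: c - b = -2; constraint 8: c + b = 6; constraint 9: d + e = 6, and every other listed constraint is also met.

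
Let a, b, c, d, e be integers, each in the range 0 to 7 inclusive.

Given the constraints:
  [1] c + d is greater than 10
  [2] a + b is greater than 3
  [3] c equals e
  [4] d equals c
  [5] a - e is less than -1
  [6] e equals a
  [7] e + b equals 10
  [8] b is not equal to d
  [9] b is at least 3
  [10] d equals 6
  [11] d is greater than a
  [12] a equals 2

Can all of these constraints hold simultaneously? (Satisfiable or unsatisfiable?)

Constraint 10 fixes d = 6 and constraint 12 fixes a = 2. Constraints 3, 4, and 6 give d = c = e = a, so d = a. But 6 ≠ 2 — contradiction.

Unsatisfiable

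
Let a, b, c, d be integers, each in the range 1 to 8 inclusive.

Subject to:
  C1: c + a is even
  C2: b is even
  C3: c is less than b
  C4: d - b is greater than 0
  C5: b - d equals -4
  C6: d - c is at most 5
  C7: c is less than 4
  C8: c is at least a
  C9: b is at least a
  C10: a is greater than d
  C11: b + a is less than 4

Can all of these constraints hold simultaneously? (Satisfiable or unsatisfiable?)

Unsatisfiable

Constraints 3, 4, 8, and 10 give a ≤ c, c < b, b < d, d < a. Chaining: a ≤ c < b < d < a, which forces a < a — impossible.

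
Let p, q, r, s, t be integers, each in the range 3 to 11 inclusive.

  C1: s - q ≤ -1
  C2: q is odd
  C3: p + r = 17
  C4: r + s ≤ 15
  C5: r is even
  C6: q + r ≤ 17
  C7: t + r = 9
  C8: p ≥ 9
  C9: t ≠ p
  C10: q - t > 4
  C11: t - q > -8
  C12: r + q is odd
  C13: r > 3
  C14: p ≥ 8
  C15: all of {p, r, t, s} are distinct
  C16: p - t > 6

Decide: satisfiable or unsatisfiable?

The assignment p = 11, q = 9, r = 6, s = 8, t = 3 works:
  constraint 1 holds since s - q = -1.
  constraint 3 holds since p + r = 17.
  constraint 4 holds since r + s = 14.
The rest check out directly.

Satisfiable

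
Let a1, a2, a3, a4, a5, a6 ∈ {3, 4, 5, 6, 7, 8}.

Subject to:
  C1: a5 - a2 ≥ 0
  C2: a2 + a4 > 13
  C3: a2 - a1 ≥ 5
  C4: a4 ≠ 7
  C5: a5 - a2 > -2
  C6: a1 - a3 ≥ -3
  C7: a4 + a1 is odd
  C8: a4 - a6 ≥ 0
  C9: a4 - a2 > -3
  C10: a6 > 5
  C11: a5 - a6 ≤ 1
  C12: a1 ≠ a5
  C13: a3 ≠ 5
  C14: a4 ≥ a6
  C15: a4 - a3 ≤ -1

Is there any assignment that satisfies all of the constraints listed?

Constraints 1, 3, 6, 8, 11, and 15 give a1 − a3 ≥ -3, a3 − a4 ≥ 1, a4 − a6 ≥ 0, a6 − a5 ≥ -1, a5 − a2 ≥ 0, a2 − a1 ≥ 5.
Adding all 6 inequalities: the left sides telescope to 0, and the right sides sum to (-3) + 1 + 0 + (-1) + 0 + 5 = 2. So 0 ≥ 2, which is false.

Unsatisfiable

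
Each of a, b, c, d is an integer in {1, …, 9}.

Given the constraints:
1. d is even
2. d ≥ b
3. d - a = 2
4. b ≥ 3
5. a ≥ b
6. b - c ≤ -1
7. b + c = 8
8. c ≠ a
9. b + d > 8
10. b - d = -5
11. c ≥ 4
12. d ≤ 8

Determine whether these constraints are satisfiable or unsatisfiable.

Setting (a, b, c, d) = (6, 3, 5, 8) satisfies everything: constraint 3: d - a = 2; constraint 6: b - c = -2; constraint 7: b + c = 8, and the others follow.

Satisfiable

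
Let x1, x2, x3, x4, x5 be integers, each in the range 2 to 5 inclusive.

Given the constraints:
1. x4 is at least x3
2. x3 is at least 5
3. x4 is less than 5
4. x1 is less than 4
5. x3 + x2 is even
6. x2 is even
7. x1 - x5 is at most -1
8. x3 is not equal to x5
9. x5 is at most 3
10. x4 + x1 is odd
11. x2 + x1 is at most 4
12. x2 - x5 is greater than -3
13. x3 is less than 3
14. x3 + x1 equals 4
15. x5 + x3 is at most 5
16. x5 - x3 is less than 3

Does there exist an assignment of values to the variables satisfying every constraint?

Unsatisfiable

From constraints 1 and 2: x4 ≥ x3 and x3 ≥ 5, so x4 ≥ 5. From constraint 3: x4 ≤ 4. But 4 < 5, so no value of x4 works.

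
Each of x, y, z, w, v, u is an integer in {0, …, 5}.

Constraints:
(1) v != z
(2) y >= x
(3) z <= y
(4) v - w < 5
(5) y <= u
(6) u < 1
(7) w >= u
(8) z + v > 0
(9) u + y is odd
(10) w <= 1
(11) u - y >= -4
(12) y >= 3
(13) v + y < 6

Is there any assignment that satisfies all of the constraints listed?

From constraints 5 and 12: u ≥ y and y ≥ 3, so u ≥ 3. From constraints 7 and 10: u ≤ w and w ≤ 1, so u ≤ 1. But 1 < 3, so no value of u works.

Unsatisfiable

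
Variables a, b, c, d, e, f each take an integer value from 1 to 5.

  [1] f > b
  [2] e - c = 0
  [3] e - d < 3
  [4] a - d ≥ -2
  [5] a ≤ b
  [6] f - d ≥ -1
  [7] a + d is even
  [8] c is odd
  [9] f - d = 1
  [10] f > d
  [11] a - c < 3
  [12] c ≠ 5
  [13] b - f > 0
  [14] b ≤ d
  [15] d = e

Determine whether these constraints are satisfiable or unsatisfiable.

Unsatisfiable

Constraints 10, 13, and 14 give d < f, f < b, b ≤ d. Chaining: d < f < b ≤ d, which forces d < d — impossible.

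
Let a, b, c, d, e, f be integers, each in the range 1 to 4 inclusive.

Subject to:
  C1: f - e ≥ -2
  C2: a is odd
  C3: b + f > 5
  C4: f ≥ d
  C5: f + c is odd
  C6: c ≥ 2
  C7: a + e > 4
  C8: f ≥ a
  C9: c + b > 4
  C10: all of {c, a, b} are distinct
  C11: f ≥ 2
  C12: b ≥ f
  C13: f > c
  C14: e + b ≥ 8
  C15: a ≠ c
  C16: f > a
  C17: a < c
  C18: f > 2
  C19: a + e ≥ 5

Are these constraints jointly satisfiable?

Satisfiable

Take a = 1, b = 4, c = 3, d = 2, e = 4, f = 4. Then constraint 1: f - e = 0; constraint 3: b + f = 8; constraint 7: a + e = 5, and every other listed constraint is also met.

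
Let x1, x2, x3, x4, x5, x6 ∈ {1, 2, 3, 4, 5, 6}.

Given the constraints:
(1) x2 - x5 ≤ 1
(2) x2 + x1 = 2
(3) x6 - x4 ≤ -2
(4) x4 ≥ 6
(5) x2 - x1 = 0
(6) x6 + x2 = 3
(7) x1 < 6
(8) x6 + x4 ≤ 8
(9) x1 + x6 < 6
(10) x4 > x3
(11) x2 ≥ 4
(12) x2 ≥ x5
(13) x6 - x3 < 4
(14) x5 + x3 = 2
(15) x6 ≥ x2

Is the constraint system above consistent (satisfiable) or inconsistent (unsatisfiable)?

Unsatisfiable

From constraints 11 and 15: x6 ≥ x2 ≥ 4. From constraint 4: x4 ≥ 6. Hence x6 + x4 ≥ 10. But constraint 8 requires x6 + x4 ≤ 8, and 8 < 10. Contradiction.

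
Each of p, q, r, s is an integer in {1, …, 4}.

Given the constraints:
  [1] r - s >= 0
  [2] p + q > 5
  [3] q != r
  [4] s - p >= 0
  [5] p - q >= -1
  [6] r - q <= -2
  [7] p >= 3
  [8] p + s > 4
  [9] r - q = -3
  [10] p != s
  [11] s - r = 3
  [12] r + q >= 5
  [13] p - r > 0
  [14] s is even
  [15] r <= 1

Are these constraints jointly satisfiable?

Unsatisfiable

Constraints 1, 4, 5, and 6 give r − s ≥ 0, s − p ≥ 0, p − q ≥ -1, q − r ≥ 2.
Adding all 4 inequalities: the left sides telescope to 0, and the right sides sum to 0 + 0 + (-1) + 2 = 1. So 0 ≥ 1, which is false.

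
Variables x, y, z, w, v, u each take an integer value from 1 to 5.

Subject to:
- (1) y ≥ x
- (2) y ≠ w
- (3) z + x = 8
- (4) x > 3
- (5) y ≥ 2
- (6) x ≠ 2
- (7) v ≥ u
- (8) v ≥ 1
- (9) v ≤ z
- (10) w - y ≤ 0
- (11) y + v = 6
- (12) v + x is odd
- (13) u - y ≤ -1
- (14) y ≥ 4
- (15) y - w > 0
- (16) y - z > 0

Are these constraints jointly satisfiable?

Satisfiable

One satisfying assignment is x = 4, y = 5, z = 4, w = 2, v = 1, u = 1.
For the less obvious constraints — constraint 3: z + x = 8; constraint 10: w - y = -3 — and the others hold by inspection.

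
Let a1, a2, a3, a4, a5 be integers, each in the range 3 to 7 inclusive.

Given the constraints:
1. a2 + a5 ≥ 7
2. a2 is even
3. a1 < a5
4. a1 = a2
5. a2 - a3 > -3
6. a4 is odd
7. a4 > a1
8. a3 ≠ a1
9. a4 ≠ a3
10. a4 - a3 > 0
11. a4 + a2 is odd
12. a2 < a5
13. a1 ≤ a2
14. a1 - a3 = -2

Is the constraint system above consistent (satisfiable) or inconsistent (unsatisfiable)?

Take a1 = 4, a2 = 4, a3 = 6, a4 = 7, a5 = 6. Then constraint 1: a2 + a5 = 10; constraint 5: a2 - a3 = -2, and every other listed constraint is also met.

Satisfiable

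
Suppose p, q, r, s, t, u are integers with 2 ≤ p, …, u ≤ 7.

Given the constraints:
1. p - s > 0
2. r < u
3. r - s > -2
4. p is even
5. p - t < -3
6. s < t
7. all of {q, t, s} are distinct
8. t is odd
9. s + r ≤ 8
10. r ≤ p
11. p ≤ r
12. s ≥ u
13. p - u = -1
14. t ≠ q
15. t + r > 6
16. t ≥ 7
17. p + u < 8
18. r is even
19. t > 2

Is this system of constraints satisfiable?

Unsatisfiable

Constraints 1, 2, 11, and 12 give s < p, p ≤ r, r < u, u ≤ s. Chaining: s < p ≤ r < u ≤ s, which forces s < s — impossible.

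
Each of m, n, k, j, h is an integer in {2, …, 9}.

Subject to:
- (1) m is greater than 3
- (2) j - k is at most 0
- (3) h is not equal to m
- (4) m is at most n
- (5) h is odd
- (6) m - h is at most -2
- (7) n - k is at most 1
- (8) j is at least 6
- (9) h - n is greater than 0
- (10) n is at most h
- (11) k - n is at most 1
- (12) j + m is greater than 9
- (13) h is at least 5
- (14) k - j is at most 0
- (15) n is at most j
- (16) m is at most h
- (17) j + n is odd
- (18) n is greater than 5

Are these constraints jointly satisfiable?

Satisfiable

Setting (m, n, k, j, h) = (5, 6, 7, 7, 9) satisfies everything: constraint 2: j - k = 0; constraint 6: m - h = -4; constraint 7: n - k = -1, and the others follow.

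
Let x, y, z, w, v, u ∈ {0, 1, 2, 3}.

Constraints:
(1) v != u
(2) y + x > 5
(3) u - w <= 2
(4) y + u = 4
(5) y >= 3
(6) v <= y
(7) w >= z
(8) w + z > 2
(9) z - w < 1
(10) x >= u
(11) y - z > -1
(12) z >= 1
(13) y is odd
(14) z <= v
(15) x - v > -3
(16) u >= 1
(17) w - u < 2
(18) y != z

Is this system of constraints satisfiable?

One satisfying assignment is x = 3, y = 3, z = 1, w = 2, v = 3, u = 1.
For the less obvious constraints — constraint 2: y + x = 6; constraint 3: u - w = -1 — and the others hold by inspection.

Satisfiable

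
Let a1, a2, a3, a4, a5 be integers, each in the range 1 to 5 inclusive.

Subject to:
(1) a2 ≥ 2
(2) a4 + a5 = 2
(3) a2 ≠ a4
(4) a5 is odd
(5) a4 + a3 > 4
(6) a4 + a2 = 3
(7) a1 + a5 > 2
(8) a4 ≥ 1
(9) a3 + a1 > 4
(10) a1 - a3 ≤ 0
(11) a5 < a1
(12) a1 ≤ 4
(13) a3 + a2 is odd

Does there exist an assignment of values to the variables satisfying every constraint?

Satisfiable

Take a1 = 2, a2 = 2, a3 = 5, a4 = 1, a5 = 1. Then constraint 2: a4 + a5 = 2; constraint 5: a4 + a3 = 6; constraint 6: a4 + a2 = 3, and every other listed constraint is also met.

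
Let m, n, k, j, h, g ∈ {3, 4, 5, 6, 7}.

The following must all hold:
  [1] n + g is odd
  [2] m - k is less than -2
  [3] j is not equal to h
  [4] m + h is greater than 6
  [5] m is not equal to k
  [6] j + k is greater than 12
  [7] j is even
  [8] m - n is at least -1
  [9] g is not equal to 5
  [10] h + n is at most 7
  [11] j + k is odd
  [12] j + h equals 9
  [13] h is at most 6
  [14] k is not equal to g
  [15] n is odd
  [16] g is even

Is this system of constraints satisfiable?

Satisfiable

Try m = 4, n = 3, k = 7, j = 6, h = 3, g = 4.
Check constraint 2: m - k = -3; constraint 4: m + h = 7; constraint 6: j + k = 13. The remaining constraints are straightforward to verify.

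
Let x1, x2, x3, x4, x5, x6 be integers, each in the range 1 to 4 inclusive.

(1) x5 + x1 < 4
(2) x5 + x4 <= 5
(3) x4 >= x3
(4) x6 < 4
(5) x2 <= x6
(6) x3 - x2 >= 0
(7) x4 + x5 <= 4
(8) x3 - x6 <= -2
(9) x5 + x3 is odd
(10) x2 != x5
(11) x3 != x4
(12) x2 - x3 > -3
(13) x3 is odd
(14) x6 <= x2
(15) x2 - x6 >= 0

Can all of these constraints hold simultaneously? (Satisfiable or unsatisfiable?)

Unsatisfiable

Constraints 6, 8, and 15 give x6 − x3 ≥ 2, x3 − x2 ≥ 0, x2 − x6 ≥ 0.
Adding all 3 inequalities: the left sides telescope to 0, and the right sides sum to 2 + 0 + 0 = 2. So 0 ≥ 2, which is false.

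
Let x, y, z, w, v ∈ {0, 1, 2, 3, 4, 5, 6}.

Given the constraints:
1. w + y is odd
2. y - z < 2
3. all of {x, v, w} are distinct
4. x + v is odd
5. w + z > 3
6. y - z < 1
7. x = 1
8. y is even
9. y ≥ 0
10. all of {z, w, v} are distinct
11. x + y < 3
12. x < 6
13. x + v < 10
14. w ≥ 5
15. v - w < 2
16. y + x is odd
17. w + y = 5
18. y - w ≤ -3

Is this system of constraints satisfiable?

Satisfiable

Setting (x, y, z, w, v) = (1, 0, 1, 5, 6) satisfies everything: constraint 2: y - z = -1; constraint 5: w + z = 6; constraint 6: y - z = -1, and the others follow.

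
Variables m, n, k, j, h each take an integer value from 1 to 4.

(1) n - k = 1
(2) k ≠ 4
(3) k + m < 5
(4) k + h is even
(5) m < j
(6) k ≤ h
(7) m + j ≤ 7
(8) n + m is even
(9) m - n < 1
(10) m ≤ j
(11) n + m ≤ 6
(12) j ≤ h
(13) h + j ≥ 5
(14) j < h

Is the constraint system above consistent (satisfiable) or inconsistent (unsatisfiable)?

Satisfiable

The assignment m = 1, n = 3, k = 2, j = 3, h = 4 works:
  constraint 1 holds since n - k = 1.
  constraint 3 holds since k + m = 3.
The rest check out directly.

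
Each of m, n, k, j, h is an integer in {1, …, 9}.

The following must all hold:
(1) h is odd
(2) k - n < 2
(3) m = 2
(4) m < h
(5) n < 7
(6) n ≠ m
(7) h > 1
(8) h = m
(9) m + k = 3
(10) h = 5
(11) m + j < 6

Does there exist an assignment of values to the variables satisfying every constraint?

Unsatisfiable

Constraint 10 fixes h = 5 and constraint 3 fixes m = 2, but constraint 8 requires h = m. Since 5 ≠ 2, contradiction.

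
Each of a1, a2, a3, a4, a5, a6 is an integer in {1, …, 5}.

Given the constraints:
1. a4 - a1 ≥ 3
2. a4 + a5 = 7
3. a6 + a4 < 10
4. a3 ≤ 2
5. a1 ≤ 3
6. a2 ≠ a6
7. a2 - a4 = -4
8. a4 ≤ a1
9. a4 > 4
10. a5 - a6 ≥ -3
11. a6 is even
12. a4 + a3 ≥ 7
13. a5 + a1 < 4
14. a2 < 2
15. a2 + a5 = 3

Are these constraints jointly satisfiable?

From constraints 5 and 8: a4 ≤ a1 ≤ 3. From constraint 4: a3 ≤ 2. Hence a4 + a3 ≤ 5. But constraint 12 requires a4 + a3 ≥ 7, and 7 > 5. Contradiction.

Unsatisfiable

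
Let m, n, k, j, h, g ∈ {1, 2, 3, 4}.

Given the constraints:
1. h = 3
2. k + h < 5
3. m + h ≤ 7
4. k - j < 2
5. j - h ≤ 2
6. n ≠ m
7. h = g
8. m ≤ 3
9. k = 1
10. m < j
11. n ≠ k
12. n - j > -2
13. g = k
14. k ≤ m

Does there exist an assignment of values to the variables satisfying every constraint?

Constraint 1 fixes h = 3 and constraint 9 fixes k = 1. Constraints 7 and 13 give h = g = k, so h = k. But 3 ≠ 1 — contradiction.

Unsatisfiable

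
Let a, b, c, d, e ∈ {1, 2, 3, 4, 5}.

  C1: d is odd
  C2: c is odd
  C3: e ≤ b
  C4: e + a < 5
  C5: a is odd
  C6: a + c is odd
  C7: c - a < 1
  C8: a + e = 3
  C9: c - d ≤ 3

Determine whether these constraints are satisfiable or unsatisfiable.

Unsatisfiable

Constraint 5 makes a odd and constraint 2 makes c odd, so a + c must be even. Constraint 6 says a + c is odd — contradiction.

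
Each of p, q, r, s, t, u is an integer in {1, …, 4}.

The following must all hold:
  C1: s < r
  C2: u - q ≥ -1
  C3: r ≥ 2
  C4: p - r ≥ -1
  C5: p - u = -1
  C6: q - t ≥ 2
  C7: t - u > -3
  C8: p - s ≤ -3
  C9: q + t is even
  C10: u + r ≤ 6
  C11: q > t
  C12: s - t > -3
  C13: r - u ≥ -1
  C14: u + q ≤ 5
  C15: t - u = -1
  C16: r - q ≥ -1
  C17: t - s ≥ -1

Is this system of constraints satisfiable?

Constraints 2, 4, 6, 8, 13, and 17 give p − r ≥ -1, r − u ≥ -1, u − q ≥ -1, q − t ≥ 2, t − s ≥ -1, s − p ≥ 3.
Adding all 6 inequalities: the left sides telescope to 0, and the right sides sum to (-1) + (-1) + (-1) + 2 + (-1) + 3 = 1. So 0 ≥ 1, which is false.

Unsatisfiable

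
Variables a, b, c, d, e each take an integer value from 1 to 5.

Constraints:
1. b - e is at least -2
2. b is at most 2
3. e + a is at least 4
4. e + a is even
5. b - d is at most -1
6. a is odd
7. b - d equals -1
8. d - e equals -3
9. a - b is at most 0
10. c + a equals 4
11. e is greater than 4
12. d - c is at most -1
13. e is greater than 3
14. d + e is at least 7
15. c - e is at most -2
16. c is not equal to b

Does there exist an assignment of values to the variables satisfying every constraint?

Unsatisfiable

Constraints 1, 5, 12, and 15 give e − c ≥ 2, c − d ≥ 1, d − b ≥ 1, b − e ≥ -2.
Adding all 4 inequalities: the left sides telescope to 0, and the right sides sum to 2 + 1 + 1 + (-2) = 2. So 0 ≥ 2, which is false.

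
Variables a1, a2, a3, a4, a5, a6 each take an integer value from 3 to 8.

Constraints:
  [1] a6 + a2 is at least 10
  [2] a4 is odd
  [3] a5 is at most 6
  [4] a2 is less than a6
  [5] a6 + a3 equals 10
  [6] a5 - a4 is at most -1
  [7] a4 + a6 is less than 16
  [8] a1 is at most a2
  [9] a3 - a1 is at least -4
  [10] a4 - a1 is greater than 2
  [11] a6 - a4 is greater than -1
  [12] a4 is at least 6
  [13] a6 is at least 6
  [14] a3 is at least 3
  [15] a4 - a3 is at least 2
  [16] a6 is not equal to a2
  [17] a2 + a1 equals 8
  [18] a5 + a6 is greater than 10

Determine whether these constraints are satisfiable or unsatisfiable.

Satisfiable

The assignment a1 = 4, a2 = 4, a3 = 3, a4 = 7, a5 = 5, a6 = 7 works:
  constraint 1 holds since a6 + a2 = 11.
  constraint 5 holds since a6 + a3 = 10.
The rest check out directly.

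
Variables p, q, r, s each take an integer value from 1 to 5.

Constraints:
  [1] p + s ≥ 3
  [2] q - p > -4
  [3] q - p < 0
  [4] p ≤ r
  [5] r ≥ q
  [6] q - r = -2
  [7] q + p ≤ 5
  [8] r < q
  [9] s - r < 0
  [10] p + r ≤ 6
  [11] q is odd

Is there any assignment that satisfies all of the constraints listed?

Constraints 3, 4, and 8 give r < q, q < p, p ≤ r. Chaining: r < q < p ≤ r, which forces r < r — impossible.

Unsatisfiable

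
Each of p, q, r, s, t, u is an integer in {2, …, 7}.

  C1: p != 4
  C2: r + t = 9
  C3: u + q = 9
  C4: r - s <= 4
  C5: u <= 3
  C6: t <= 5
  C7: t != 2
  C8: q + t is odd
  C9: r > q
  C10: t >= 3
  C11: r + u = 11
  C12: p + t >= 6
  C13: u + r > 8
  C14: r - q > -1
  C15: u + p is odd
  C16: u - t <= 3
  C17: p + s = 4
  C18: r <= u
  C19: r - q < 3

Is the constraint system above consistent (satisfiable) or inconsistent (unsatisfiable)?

Unsatisfiable

From constraints 5 and 18: r ≤ u ≤ 3. From constraint 6: t ≤ 5. Hence r + t ≤ 8. But constraint 2 requires r + t = 9, and 9 > 8. Contradiction.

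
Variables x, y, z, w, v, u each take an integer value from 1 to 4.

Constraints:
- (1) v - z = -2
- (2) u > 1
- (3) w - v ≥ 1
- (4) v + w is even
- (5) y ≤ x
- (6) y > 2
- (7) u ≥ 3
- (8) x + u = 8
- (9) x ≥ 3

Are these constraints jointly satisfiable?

Satisfiable

Take x = 4, y = 4, z = 4, w = 4, v = 2, u = 4. Then constraint 1: v - z = -2; constraint 3: w - v = 2, and every other listed constraint is also met.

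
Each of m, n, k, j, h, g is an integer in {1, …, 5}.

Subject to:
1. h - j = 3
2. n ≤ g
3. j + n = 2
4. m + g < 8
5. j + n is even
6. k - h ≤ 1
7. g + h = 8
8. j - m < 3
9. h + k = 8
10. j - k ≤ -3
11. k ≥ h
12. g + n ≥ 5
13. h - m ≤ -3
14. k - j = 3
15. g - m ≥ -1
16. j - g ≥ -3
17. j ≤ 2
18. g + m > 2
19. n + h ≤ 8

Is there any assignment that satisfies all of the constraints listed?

Unsatisfiable

Constraints 6, 10, 13, 15, and 16 give j − g ≥ -3, g − m ≥ -1, m − h ≥ 3, h − k ≥ -1, k − j ≥ 3.
Adding all 5 inequalities: the left sides telescope to 0, and the right sides sum to (-3) + (-1) + 3 + (-1) + 3 = 1. So 0 ≥ 1, which is false.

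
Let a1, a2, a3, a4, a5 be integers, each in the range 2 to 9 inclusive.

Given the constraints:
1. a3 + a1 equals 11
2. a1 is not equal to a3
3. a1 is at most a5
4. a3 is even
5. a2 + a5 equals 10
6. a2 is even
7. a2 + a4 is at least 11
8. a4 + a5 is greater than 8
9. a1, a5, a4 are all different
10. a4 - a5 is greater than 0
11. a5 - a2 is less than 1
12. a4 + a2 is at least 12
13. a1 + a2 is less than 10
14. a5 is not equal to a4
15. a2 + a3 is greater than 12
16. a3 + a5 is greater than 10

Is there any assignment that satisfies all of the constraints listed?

Satisfiable

One satisfying assignment is a1 = 3, a2 = 6, a3 = 8, a4 = 6, a5 = 4.
For the less obvious constraints — constraint 1: a3 + a1 = 11; constraint 5: a2 + a5 = 10 — and the others hold by inspection.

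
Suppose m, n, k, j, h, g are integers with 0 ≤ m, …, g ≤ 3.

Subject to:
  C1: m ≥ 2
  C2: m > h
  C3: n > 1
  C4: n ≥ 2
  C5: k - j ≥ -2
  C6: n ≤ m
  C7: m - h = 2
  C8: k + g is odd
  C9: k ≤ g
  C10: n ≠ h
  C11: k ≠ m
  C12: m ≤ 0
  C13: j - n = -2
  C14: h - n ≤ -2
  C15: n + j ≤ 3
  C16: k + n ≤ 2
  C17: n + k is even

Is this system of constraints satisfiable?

Unsatisfiable

From constraint 4: n ≥ 2. From constraints 6 and 12: n ≤ m and m ≤ 0, so n ≤ 0. But 0 < 2, so no value of n works.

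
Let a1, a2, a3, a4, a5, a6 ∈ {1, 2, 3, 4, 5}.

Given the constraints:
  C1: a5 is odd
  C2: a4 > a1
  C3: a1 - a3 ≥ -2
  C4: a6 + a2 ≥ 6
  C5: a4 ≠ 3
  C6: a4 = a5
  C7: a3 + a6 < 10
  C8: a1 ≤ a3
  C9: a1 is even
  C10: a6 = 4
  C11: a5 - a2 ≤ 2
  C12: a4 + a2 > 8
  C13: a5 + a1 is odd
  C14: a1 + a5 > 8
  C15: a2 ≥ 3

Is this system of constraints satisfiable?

Satisfiable

Try a1 = 4, a2 = 5, a3 = 4, a4 = 5, a5 = 5, a6 = 4.
Check constraint 3: a1 - a3 = 0; constraint 4: a6 + a2 = 9; constraint 7: a3 + a6 = 8. The remaining constraints are straightforward to verify.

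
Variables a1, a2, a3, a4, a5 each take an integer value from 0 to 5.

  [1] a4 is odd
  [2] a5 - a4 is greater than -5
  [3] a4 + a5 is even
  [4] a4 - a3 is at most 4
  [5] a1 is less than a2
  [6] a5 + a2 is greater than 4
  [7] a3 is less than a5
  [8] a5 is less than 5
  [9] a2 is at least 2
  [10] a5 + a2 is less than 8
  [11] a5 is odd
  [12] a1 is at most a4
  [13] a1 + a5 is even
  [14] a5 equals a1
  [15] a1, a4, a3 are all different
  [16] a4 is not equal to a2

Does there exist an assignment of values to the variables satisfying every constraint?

Satisfiable

Setting (a1, a2, a3, a4, a5) = (3, 4, 1, 5, 3) satisfies everything: constraint 2: a5 - a4 = -2; constraint 4: a4 - a3 = 4; constraint 6: a5 + a2 = 7, and the others follow.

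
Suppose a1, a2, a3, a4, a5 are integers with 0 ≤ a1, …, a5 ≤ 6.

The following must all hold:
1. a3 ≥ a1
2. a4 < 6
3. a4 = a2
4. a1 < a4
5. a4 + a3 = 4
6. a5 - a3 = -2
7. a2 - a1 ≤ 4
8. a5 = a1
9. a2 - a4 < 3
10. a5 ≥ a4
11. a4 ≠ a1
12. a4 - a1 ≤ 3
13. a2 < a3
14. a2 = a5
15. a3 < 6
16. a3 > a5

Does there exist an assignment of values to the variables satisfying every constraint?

From constraints 3, 8, and 14, a4 = a2 = a5 = a1, so a4 = a1. But constraint 11 says a4 ≠ a1. Contradiction.

Unsatisfiable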